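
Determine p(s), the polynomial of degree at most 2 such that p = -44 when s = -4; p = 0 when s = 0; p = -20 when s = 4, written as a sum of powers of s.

p(s) = -2s^2 + 3s

Newton's divided differences:
p[-4,0] = (0 - (-44)) / (0 - (-4)) = 11
p[0,4] = (-20 - 0) / (4 - 0) = -5
p[-4,0,4] = (-5 - 11) / (4 - (-4)) = -2
p(s) = -44 + 11·(s + 4) + (-2)·(s + 4)s
Expanding: p(s) = -2s^2 + 3s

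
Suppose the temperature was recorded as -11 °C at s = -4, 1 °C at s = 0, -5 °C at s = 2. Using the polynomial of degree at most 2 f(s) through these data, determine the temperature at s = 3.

Using Newton's divided-difference form:
f[-4,0] = (1 - (-11)) / (0 - (-4)) = 3
f[0,2] = (-5 - 1) / (2 - 0) = -3
f[-4,0,2] = (-3 - 3) / (2 - (-4)) = -1
f(3) = -11 + 3·(7) + (-1)·(7)·(3) = -11

-11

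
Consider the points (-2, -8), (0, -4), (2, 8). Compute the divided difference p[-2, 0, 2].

p[-2,0] = (-4 - (-8)) / (0 - (-2)) = 2
p[0,2] = (8 - (-4)) / (2 - 0) = 6
p[-2,0,2] = (6 - 2) / (2 - (-2)) = 1

1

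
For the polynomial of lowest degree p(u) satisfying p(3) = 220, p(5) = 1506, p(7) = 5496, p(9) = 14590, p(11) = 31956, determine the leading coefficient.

The leading coefficient equals the top divided difference p[3,5,7,9,11].
p[3,5] = (1506 - 220) / (5 - 3) = 643
p[5,7] = (5496 - 1506) / (7 - 5) = 1995
p[7,9] = (14590 - 5496) / (9 - 7) = 4547
p[9,11] = (31956 - 14590) / (11 - 9) = 8683
p[3,5,7] = (1995 - 643) / (7 - 3) = 338
p[5,7,9] = (4547 - 1995) / (9 - 5) = 638
p[7,9,11] = (8683 - 4547) / (11 - 7) = 1034
p[3,5,7,9] = (638 - 338) / (9 - 3) = 50
p[5,7,9,11] = (1034 - 638) / (11 - 5) = 66
p[3,5,7,9,11] = (66 - 50) / (11 - 3) = 2

2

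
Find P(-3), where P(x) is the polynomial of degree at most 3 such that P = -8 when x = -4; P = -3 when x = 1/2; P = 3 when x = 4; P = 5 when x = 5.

-194/27

L_0(-3) = (-7/2)·(-7)·(-8)/[(-9/2)·(-8)·(-9)] = 49/81
L_1(-3) = (1)·(-7)·(-8)/[(9/2)·(-7/2)·(-9/2)] = 64/81
L_2(-3) = (1)·(-7/2)·(-8)/[(8)·(7/2)·(-1)] = -1
L_3(-3) = (1)·(-7/2)·(-7)/[(9)·(9/2)·(1)] = 49/81
Sum: (-8)·(49/81) + (-3)·(64/81) + 3·(-1) + 5·(49/81) = -194/27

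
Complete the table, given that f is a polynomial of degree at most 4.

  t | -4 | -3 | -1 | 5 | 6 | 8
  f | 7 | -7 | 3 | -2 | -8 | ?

The 5 known values determine f uniquely (degree ≤ 4).
Evaluate each Lagrange basis at t = 8:
L_0(8) = (11)·(9)·(3)·(2)/[(-1)·(-3)·(-9)·(-10)] = 11/5
L_1(8) = (12)·(9)·(3)·(2)/[(1)·(-2)·(-8)·(-9)] = -9/2
L_2(8) = (12)·(11)·(3)·(2)/[(3)·(2)·(-6)·(-7)] = 22/7
L_3(8) = (12)·(11)·(9)·(2)/[(9)·(8)·(6)·(-1)] = -11/2
L_4(8) = (12)·(11)·(9)·(3)/[(10)·(9)·(7)·(1)] = 198/35
Sum: 7·(11/5) + (-7)·(-9/2) + 3·(22/7) + (-2)·(-11/2) + (-8)·(198/35) = 309/14

309/14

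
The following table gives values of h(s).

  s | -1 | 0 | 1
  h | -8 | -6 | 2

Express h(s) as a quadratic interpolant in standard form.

h(s) = 3s^2 + 5s - 6

Newton's divided differences:
h[-1,0] = (-6 - (-8)) / (0 - (-1)) = 2
h[0,1] = (2 - (-6)) / (1 - 0) = 8
h[-1,0,1] = (8 - 2) / (1 - (-1)) = 3
h(s) = -8 + 2·(s + 1) + 3·(s + 1)s
Expanding: h(s) = 3s^2 + 5s - 6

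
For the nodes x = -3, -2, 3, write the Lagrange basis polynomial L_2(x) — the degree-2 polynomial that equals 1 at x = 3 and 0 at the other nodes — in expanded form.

L_2(x) = (1/30)x^2 + (1/6)x + 1/5

L_2(x) = (x + 3)(x + 2) / [(6)·(5)]
       = (x^2 + 5x + 6) / (30)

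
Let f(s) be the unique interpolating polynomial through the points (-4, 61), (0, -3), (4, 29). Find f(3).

L_0(3) = (3)·(-1)/[(-4)·(-8)] = -3/32
L_1(3) = (7)·(-1)/[(4)·(-4)] = 7/16
L_2(3) = (7)·(3)/[(8)·(4)] = 21/32
Sum: 61·(-3/32) + (-3)·(7/16) + 29·(21/32) = 12

12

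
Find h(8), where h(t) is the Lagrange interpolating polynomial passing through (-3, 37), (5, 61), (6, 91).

L_0(8) = (3)·(2)/[(-8)·(-9)] = 1/12
L_1(8) = (11)·(2)/[(8)·(-1)] = -11/4
L_2(8) = (11)·(3)/[(9)·(1)] = 11/3
Sum: 37·(1/12) + 61·(-11/4) + 91·(11/3) = 169

169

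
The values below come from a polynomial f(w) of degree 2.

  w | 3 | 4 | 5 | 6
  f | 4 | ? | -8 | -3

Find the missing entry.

The 3 known values determine f uniquely (degree ≤ 2).
L_0(4) = (-1)·(-2)/[(-2)·(-3)] = 1/3
L_1(4) = (1)·(-2)/[(2)·(-1)] = 1
L_2(4) = (1)·(-1)/[(3)·(1)] = -1/3
Sum: 4·(1/3) + (-8)·(1) + (-3)·(-1/3) = -17/3

-17/3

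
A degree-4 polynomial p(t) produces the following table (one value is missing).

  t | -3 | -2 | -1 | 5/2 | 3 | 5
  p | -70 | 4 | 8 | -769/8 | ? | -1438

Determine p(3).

-196

The 5 known values determine p uniquely (degree ≤ 4).
Evaluate each Lagrange basis at t = 3:
L_0(3) = (5)·(4)·(1/2)·(-2)/[(-1)·(-2)·(-11/2)·(-8)] = -5/22
L_1(3) = (6)·(4)·(1/2)·(-2)/[(1)·(-1)·(-9/2)·(-7)] = 16/21
L_2(3) = (6)·(5)·(1/2)·(-2)/[(2)·(1)·(-7/2)·(-6)] = -5/7
L_3(3) = (6)·(5)·(4)·(-2)/[(11/2)·(9/2)·(7/2)·(-5/2)] = 256/231
L_4(3) = (6)·(5)·(4)·(1/2)/[(8)·(7)·(6)·(5/2)] = 1/14
Sum: (-70)·(-5/22) + 4·(16/21) + 8·(-5/7) + (-769/8)·(256/231) + (-1438)·(1/14) = -196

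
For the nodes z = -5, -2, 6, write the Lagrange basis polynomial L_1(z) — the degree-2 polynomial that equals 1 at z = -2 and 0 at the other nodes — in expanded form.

L_1(z) = -(1/24)z^2 + (1/24)z + 5/4

L_1(z) = (z + 5)(z - 6) / [(3)·(-8)]
       = (z^2 - z - 30) / (-24)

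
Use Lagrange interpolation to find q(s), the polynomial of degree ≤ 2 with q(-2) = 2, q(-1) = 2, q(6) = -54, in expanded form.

q(s) = -s^2 - 3s

Build the Lagrange basis polynomials:
L_0(s) = (s + 1)(s - 6) / [8] = (1/8)s^2 - (5/8)s - 3/4
L_1(s) = (s + 2)(s - 6) / [-7] = -(1/7)s^2 + (4/7)s + 12/7
L_2(s) = (s + 2)(s + 1) / [56] = (1/56)s^2 + (3/56)s + 1/28
q(s) = 2·L_0 + 2·L_1 + (-54)·L_2
  2·L_0(s) = (1/4)s^2 - (5/4)s - 3/2
  2·L_1(s) = -(2/7)s^2 + (8/7)s + 24/7
  (-54)·L_2(s) = -(27/28)s^2 - (81/28)s - 27/14
Adding term by term: -s^2 - 3s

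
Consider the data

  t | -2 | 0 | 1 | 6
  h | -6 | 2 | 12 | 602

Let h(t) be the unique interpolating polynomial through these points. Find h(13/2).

2985/4

L_0(13/2) = (13/2)·(11/2)·(1/2)/[(-2)·(-3)·(-8)] = -143/384
L_1(13/2) = (17/2)·(11/2)·(1/2)/[(2)·(-1)·(-6)] = 187/96
L_2(13/2) = (17/2)·(13/2)·(1/2)/[(3)·(1)·(-5)] = -221/120
L_3(13/2) = (17/2)·(13/2)·(11/2)/[(8)·(6)·(5)] = 2431/1920
Sum: (-6)·(-143/384) + 2·(187/96) + 12·(-221/120) + 602·(2431/1920) = 2985/4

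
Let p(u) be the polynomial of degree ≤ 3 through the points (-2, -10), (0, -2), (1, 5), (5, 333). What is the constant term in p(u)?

L_0(u) = u(u - 1)(u - 5) / [-42] = -(1/42)u^3 + (1/7)u^2 - (5/42)u
L_1(u) = (u + 2)(u - 1)(u - 5) / [10] = (1/10)u^3 - (2/5)u^2 - (7/10)u + 1
L_2(u) = (u + 2)u(u - 5) / [-12] = -(1/12)u^3 + (1/4)u^2 + (5/6)u
L_3(u) = (u + 2)u(u - 1) / [140] = (1/140)u^3 + (1/140)u^2 - (1/70)u
p(u) = (-10)·L_0 + (-2)·L_1 + 5·L_2 + 333·L_3
Only the constant term is needed; take it from each L_i and combine:
(-10)·(0) + (-2)·(1) + 5·(0) + 333·(0) = -2

-2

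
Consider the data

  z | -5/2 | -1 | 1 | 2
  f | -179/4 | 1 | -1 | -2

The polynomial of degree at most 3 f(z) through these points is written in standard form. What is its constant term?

Build the Lagrange basis polynomials:
L_0(z) = (z + 1)(z - 1)(z - 2) / [-189/8] = -(8/189)z^3 + (16/189)z^2 + (8/189)z - 16/189
L_1(z) = (z + 5/2)(z - 1)(z - 2) / [9] = (1/9)z^3 - (1/18)z^2 - (11/18)z + 5/9
L_2(z) = (z + 5/2)(z + 1)(z - 2) / [-7] = -(1/7)z^3 - (3/14)z^2 + (9/14)z + 5/7
L_3(z) = (z + 5/2)(z + 1)(z - 1) / [27/2] = (2/27)z^3 + (5/27)z^2 - (2/27)z - 5/27
f(z) = (-179/4)·L_0 + 1·L_1 + (-1)·L_2 + (-2)·L_3
Only the constant term is needed; take it from each L_i and combine:
(-179/4)·(-16/189) + 1·(5/9) + (-1)·(5/7) + (-2)·(-5/27) = 4

4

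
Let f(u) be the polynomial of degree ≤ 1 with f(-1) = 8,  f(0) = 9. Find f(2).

Evaluate each Lagrange basis at u = 2:
L_0(2) = (2)/[(-1)] = -2
L_1(2) = (3)/[(1)] = 3
Sum: 8·(-2) + 9·(3) = 11

11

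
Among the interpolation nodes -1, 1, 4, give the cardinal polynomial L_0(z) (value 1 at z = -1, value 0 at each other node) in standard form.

L_0(z) = (z - 1)(z - 4) / [(-2)·(-5)]
       = (z^2 - 5z + 4) / (10)

L_0(z) = (1/10)z^2 - (1/2)z + 2/5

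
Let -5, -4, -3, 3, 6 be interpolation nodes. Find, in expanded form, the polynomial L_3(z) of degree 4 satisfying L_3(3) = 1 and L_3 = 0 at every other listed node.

L_3(z) = (z + 5)(z + 4)(z + 3)(z - 6) / [(8)·(7)·(6)·(-3)]
       = (z^4 + 6z^3 - 25z^2 - 222z - 360) / (-1008)

L_3(z) = -(1/1008)z^4 - (1/168)z^3 + (25/1008)z^2 + (37/168)z + 5/14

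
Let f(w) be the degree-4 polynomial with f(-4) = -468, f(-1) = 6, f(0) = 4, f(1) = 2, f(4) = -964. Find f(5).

-2286

Evaluate each Lagrange basis at w = 5:
L_0(5) = (6)·(5)·(4)·(1)/[(-3)·(-4)·(-5)·(-8)] = 1/4
L_1(5) = (9)·(5)·(4)·(1)/[(3)·(-1)·(-2)·(-5)] = -6
L_2(5) = (9)·(6)·(4)·(1)/[(4)·(1)·(-1)·(-4)] = 27/2
L_3(5) = (9)·(6)·(5)·(1)/[(5)·(2)·(1)·(-3)] = -9
L_4(5) = (9)·(6)·(5)·(4)/[(8)·(5)·(4)·(3)] = 9/4
Sum: (-468)·(1/4) + 6·(-6) + 4·(27/2) + 2·(-9) + (-964)·(9/4) = -2286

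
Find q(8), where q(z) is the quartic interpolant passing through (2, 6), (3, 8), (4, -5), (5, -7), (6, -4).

-167

Using Newton's divided-difference form:
q[2,3] = (8 - 6) / (3 - 2) = 2
q[3,4] = (-5 - 8) / (4 - 3) = -13
q[4,5] = (-7 - (-5)) / (5 - 4) = -2
q[5,6] = (-4 - (-7)) / (6 - 5) = 3
q[2,3,4] = (-13 - 2) / (4 - 2) = -15/2
q[3,4,5] = (-2 - (-13)) / (5 - 3) = 11/2
q[4,5,6] = (3 - (-2)) / (6 - 4) = 5/2
q[2,3,4,5] = (11/2 - (-15/2)) / (5 - 2) = 13/3
q[3,4,5,6] = (5/2 - 11/2) / (6 - 3) = -1
q[2,3,4,5,6] = (-1 - 13/3) / (6 - 2) = -4/3
q(8) = 6 + 2·(6) + (-15/2)·(6)·(5) + (13/3)·(6)·(5)·(4) + (-4/3)·(6)·(5)·(4)·(3) = -167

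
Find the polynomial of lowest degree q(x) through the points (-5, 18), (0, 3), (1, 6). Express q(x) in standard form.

q(x) = x^2 + 2x + 3

Newton's divided differences:
q[-5,0] = (3 - 18) / (0 - (-5)) = -3
q[0,1] = (6 - 3) / (1 - 0) = 3
q[-5,0,1] = (3 - (-3)) / (1 - (-5)) = 1
q(x) = 18 + (-3)·(x + 5) + 1·(x + 5)x
Expanding: q(x) = x^2 + 2x + 3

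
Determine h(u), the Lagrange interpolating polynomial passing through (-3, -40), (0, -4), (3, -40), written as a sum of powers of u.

h(u) = -4u^2 - 4

L_0(u) = u(u - 3) / [18] = (1/18)u^2 - (1/6)u
L_1(u) = (u + 3)(u - 3) / [-9] = -(1/9)u^2 + 1
L_2(u) = (u + 3)u / [18] = (1/18)u^2 + (1/6)u
h(u) = (-40)·L_0 + (-4)·L_1 + (-40)·L_2
  (-40)·L_0(u) = -(20/9)u^2 + (20/3)u
  (-4)·L_1(u) = (4/9)u^2 - 4
  (-40)·L_2(u) = -(20/9)u^2 - (20/3)u
Adding term by term: -4u^2 - 4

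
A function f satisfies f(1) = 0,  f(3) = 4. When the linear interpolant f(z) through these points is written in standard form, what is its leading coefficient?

The leading coefficient equals the top divided difference f[1,3].
f[1,3] = (4 - 0) / (3 - 1) = 2

2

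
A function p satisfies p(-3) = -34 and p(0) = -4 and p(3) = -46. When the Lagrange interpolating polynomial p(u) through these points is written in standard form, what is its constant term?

L_0(u) = u(u - 3) / [18] = (1/18)u^2 - (1/6)u
L_1(u) = (u + 3)(u - 3) / [-9] = -(1/9)u^2 + 1
L_2(u) = (u + 3)u / [18] = (1/18)u^2 + (1/6)u
p(u) = (-34)·L_0 + (-4)·L_1 + (-46)·L_2
Only the constant term is needed; take it from each L_i and combine:
(-34)·(0) + (-4)·(1) + (-46)·(0) = -4

-4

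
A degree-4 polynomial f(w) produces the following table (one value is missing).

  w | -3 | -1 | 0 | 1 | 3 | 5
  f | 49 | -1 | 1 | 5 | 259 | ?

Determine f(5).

The 5 known values determine f uniquely (degree ≤ 4).
L_0(5) = (6)·(5)·(4)·(2)/[(-2)·(-3)·(-4)·(-6)] = 5/3
L_1(5) = (8)·(5)·(4)·(2)/[(2)·(-1)·(-2)·(-4)] = -20
L_2(5) = (8)·(6)·(4)·(2)/[(3)·(1)·(-1)·(-3)] = 128/3
L_3(5) = (8)·(6)·(5)·(2)/[(4)·(2)·(1)·(-2)] = -30
L_4(5) = (8)·(6)·(5)·(4)/[(6)·(4)·(3)·(2)] = 20/3
Sum: 49·(5/3) + (-1)·(-20) + 1·(128/3) + 5·(-30) + 259·(20/3) = 1721

1721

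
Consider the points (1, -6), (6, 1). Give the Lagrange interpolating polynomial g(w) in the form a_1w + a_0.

Build the Lagrange basis polynomials:
L_0(w) = (w - 6) / [-5] = -(1/5)w + 6/5
L_1(w) = (w - 1) / [5] = (1/5)w - 1/5
g(w) = (-6)·L_0 + 1·L_1
  (-6)·L_0(w) = (6/5)w - 36/5
  1·L_1(w) = (1/5)w - 1/5
Adding term by term: (7/5)w - 37/5

g(w) = (7/5)w - 37/5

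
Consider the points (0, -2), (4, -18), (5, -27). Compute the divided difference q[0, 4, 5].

q[0,4] = (-18 - (-2)) / (4 - 0) = -4
q[4,5] = (-27 - (-18)) / (5 - 4) = -9
q[0,4,5] = (-9 - (-4)) / (5 - 0) = -1

-1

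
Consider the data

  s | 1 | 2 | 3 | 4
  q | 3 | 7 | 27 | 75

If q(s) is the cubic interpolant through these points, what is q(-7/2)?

Evaluate each Lagrange basis at s = -7/2:
L_0(-7/2) = (-11/2)·(-13/2)·(-15/2)/[(-1)·(-2)·(-3)] = 715/16
L_1(-7/2) = (-9/2)·(-13/2)·(-15/2)/[(1)·(-1)·(-2)] = -1755/16
L_2(-7/2) = (-9/2)·(-11/2)·(-15/2)/[(2)·(1)·(-1)] = 1485/16
L_3(-7/2) = (-9/2)·(-11/2)·(-13/2)/[(3)·(2)·(1)] = -429/16
Sum: 3·(715/16) + 7·(-1755/16) + 27·(1485/16) + 75·(-429/16) = -555/4

-555/4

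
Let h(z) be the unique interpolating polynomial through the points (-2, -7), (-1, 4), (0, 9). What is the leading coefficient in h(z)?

The leading coefficient equals the top divided difference h[-2,-1,0].
h[-2,-1] = (4 - (-7)) / (-1 - (-2)) = 11
h[-1,0] = (9 - 4) / (0 - (-1)) = 5
h[-2,-1,0] = (5 - 11) / (0 - (-2)) = -3

-3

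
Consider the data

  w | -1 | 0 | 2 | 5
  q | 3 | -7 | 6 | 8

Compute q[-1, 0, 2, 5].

q[-1,0] = (-7 - 3) / (0 - (-1)) = -10
q[0,2] = (6 - (-7)) / (2 - 0) = 13/2
q[2,5] = (8 - 6) / (5 - 2) = 2/3
q[-1,0,2] = (13/2 - (-10)) / (2 - (-1)) = 11/2
q[0,2,5] = (2/3 - 13/2) / (5 - 0) = -7/6
q[-1,0,2,5] = (-7/6 - 11/2) / (5 - (-1)) = -10/9

-10/9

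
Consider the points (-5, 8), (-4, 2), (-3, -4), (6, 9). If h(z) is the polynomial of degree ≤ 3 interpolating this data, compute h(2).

L_0(2) = (6)·(5)·(-4)/[(-1)·(-2)·(-11)] = 60/11
L_1(2) = (7)·(5)·(-4)/[(1)·(-1)·(-10)] = -14
L_2(2) = (7)·(6)·(-4)/[(2)·(1)·(-9)] = 28/3
L_3(2) = (7)·(6)·(5)/[(11)·(10)·(9)] = 7/33
Sum: 8·(60/11) + 2·(-14) + (-4)·(28/3) + 9·(7/33) = -653/33

-653/33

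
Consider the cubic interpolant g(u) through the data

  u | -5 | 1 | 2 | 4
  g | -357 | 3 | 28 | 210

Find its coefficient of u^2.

1

Build the Lagrange basis polynomials:
L_0(u) = (u - 1)(u - 2)(u - 4) / [-378] = -(1/378)u^3 + (1/54)u^2 - (1/27)u + 4/189
L_1(u) = (u + 5)(u - 2)(u - 4) / [18] = (1/18)u^3 - (1/18)u^2 - (11/9)u + 20/9
L_2(u) = (u + 5)(u - 1)(u - 4) / [-14] = -(1/14)u^3 + (3/2)u - 10/7
L_3(u) = (u + 5)(u - 1)(u - 2) / [54] = (1/54)u^3 + (1/27)u^2 - (13/54)u + 5/27
g(u) = (-357)·L_0 + 3·L_1 + 28·L_2 + 210·L_3
Only the coefficient of u^2 is needed; take it from each L_i and combine:
(-357)·(1/54) + 3·(-1/18) + 28·(0) + 210·(1/27) = 1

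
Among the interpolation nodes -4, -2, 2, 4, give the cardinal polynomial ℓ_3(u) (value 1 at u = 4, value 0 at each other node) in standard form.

ℓ_3(u) = (1/96)u^3 + (1/24)u^2 - (1/24)u - 1/6

ℓ_3(u) = (u + 4)(u + 2)(u - 2) / [(8)·(6)·(2)]
       = (u^3 + 4u^2 - 4u - 16) / (96)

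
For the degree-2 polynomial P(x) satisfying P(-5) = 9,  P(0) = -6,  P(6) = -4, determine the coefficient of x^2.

The leading coefficient equals the top divided difference P[-5,0,6].
P[-5,0] = (-6 - 9) / (0 - (-5)) = -3
P[0,6] = (-4 - (-6)) / (6 - 0) = 1/3
P[-5,0,6] = (1/3 - (-3)) / (6 - (-5)) = 10/33

10/33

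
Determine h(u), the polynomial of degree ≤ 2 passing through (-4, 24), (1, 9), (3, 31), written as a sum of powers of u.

h(u) = 2u^2 + 3u + 4

L_0(u) = (u - 1)(u - 3) / [35] = (1/35)u^2 - (4/35)u + 3/35
L_1(u) = (u + 4)(u - 3) / [-10] = -(1/10)u^2 - (1/10)u + 6/5
L_2(u) = (u + 4)(u - 1) / [14] = (1/14)u^2 + (3/14)u - 2/7
h(u) = 24·L_0 + 9·L_1 + 31·L_2
  24·L_0(u) = (24/35)u^2 - (96/35)u + 72/35
  9·L_1(u) = -(9/10)u^2 - (9/10)u + 54/5
  31·L_2(u) = (31/14)u^2 + (93/14)u - 62/7
Adding term by term: 2u^2 + 3u + 4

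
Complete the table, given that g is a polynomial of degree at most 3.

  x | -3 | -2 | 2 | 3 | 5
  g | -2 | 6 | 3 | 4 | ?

114/5

The 4 known values determine g uniquely (degree ≤ 3).
Evaluate each Lagrange basis at x = 5:
L_0(5) = (7)·(3)·(2)/[(-1)·(-5)·(-6)] = -7/5
L_1(5) = (8)·(3)·(2)/[(1)·(-4)·(-5)] = 12/5
L_2(5) = (8)·(7)·(2)/[(5)·(4)·(-1)] = -28/5
L_3(5) = (8)·(7)·(3)/[(6)·(5)·(1)] = 28/5
Sum: (-2)·(-7/5) + 6·(12/5) + 3·(-28/5) + 4·(28/5) = 114/5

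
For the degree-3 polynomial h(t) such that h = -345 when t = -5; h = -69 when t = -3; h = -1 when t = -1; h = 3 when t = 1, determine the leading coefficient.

Build the Lagrange basis polynomials:
L_0(t) = (t + 3)(t + 1)(t - 1) / [-48] = -(1/48)t^3 - (1/16)t^2 + (1/48)t + 1/16
L_1(t) = (t + 5)(t + 1)(t - 1) / [16] = (1/16)t^3 + (5/16)t^2 - (1/16)t - 5/16
L_2(t) = (t + 5)(t + 3)(t - 1) / [-16] = -(1/16)t^3 - (7/16)t^2 - (7/16)t + 15/16
L_3(t) = (t + 5)(t + 3)(t + 1) / [48] = (1/48)t^3 + (3/16)t^2 + (23/48)t + 5/16
h(t) = (-345)·L_0 + (-69)·L_1 + (-1)·L_2 + 3·L_3
Only the coefficient of t^3 is needed; take it from each L_i and combine:
(-345)·(-1/48) + (-69)·(1/16) + (-1)·(-1/16) + 3·(1/48) = 3

3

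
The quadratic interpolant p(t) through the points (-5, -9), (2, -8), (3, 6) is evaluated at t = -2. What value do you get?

Evaluate each Lagrange basis at t = -2:
L_0(-2) = (-4)·(-5)/[(-7)·(-8)] = 5/14
L_1(-2) = (3)·(-5)/[(7)·(-1)] = 15/7
L_2(-2) = (3)·(-4)/[(8)·(1)] = -3/2
Sum: (-9)·(5/14) + (-8)·(15/7) + 6·(-3/2) = -411/14

-411/14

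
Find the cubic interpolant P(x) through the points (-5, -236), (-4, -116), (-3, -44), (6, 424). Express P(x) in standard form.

L_0(x) = (x + 4)(x + 3)(x - 6) / [-22] = -(1/22)x^3 - (1/22)x^2 + (15/11)x + 36/11
L_1(x) = (x + 5)(x + 3)(x - 6) / [10] = (1/10)x^3 + (1/5)x^2 - (33/10)x - 9
L_2(x) = (x + 5)(x + 4)(x - 6) / [-18] = -(1/18)x^3 - (1/6)x^2 + (17/9)x + 20/3
L_3(x) = (x + 5)(x + 4)(x + 3) / [990] = (1/990)x^3 + (2/165)x^2 + (47/990)x + 2/33
P(x) = (-236)·L_0 + (-116)·L_1 + (-44)·L_2 + 424·L_3
  (-236)·L_0(x) = (118/11)x^3 + (118/11)x^2 - (3540/11)x - 8496/11
  (-116)·L_1(x) = -(58/5)x^3 - (116/5)x^2 + (1914/5)x + 1044
  (-44)·L_2(x) = (22/9)x^3 + (22/3)x^2 - (748/9)x - 880/3
  424·L_3(x) = (212/495)x^3 + (848/165)x^2 + (9964/495)x + 848/33
Adding term by term: 2x^3 - 2x + 4

P(x) = 2x^3 - 2x + 4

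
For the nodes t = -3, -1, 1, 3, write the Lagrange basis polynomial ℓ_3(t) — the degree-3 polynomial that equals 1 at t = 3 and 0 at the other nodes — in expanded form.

ℓ_3(t) = (t + 3)(t + 1)(t - 1) / [(6)·(4)·(2)]
       = (t^3 + 3t^2 - t - 3) / (48)

ℓ_3(t) = (1/48)t^3 + (1/16)t^2 - (1/48)t - 1/16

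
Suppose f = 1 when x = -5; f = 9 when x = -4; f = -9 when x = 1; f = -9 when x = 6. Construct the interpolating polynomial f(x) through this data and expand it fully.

f(x) = (172/825)x^3 - (73/275)x^2 - (533/75)x - 101/55

Newton's divided differences:
f[-5,-4] = (9 - 1) / (-4 - (-5)) = 8
f[-4,1] = (-9 - 9) / (1 - (-4)) = -18/5
f[1,6] = (-9 - (-9)) / (6 - 1) = 0
f[-5,-4,1] = (-18/5 - 8) / (1 - (-5)) = -29/15
f[-4,1,6] = (0 - (-18/5)) / (6 - (-4)) = 9/25
f[-5,-4,1,6] = (9/25 - (-29/15)) / (6 - (-5)) = 172/825
f(x) = 1 + 8·(x + 5) + (-29/15)·(x + 5)(x + 4) + (172/825)·(x + 5)(x + 4)(x - 1)
Expanding: f(x) = (172/825)x^3 - (73/275)x^2 - (533/75)x - 101/55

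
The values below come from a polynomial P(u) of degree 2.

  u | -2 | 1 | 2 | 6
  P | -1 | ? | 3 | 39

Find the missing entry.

The 3 known values determine P uniquely (degree ≤ 2).
Evaluate each Lagrange basis at u = 1:
L_0(1) = (-1)·(-5)/[(-4)·(-8)] = 5/32
L_1(1) = (3)·(-5)/[(4)·(-4)] = 15/16
L_2(1) = (3)·(-1)/[(8)·(4)] = -3/32
Sum: (-1)·(5/32) + 3·(15/16) + 39·(-3/32) = -1

-1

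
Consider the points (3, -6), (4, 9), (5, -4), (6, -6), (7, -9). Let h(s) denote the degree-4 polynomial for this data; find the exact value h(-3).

Evaluate each Lagrange basis at s = -3:
L_0(-3) = (-7)·(-8)·(-9)·(-10)/[(-1)·(-2)·(-3)·(-4)] = 210
L_1(-3) = (-6)·(-8)·(-9)·(-10)/[(1)·(-1)·(-2)·(-3)] = -720
L_2(-3) = (-6)·(-7)·(-9)·(-10)/[(2)·(1)·(-1)·(-2)] = 945
L_3(-3) = (-6)·(-7)·(-8)·(-10)/[(3)·(2)·(1)·(-1)] = -560
L_4(-3) = (-6)·(-7)·(-8)·(-9)/[(4)·(3)·(2)·(1)] = 126
Sum: (-6)·(210) + 9·(-720) + (-4)·(945) + (-6)·(-560) + (-9)·(126) = -9294

-9294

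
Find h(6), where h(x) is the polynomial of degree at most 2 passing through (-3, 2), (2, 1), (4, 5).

403/35

Evaluate each Lagrange basis at x = 6:
L_0(6) = (4)·(2)/[(-5)·(-7)] = 8/35
L_1(6) = (9)·(2)/[(5)·(-2)] = -9/5
L_2(6) = (9)·(4)/[(7)·(2)] = 18/7
Sum: 2·(8/35) + 1·(-9/5) + 5·(18/7) = 403/35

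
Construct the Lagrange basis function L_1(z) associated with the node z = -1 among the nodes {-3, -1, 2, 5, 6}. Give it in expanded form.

L_1(z) = (z + 3)(z - 2)(z - 5)(z - 6) / [(2)·(-3)·(-6)·(-7)]
       = (z^4 - 10z^3 + 13z^2 + 96z - 180) / (-252)

L_1(z) = -(1/252)z^4 + (5/126)z^3 - (13/252)z^2 - (8/21)z + 5/7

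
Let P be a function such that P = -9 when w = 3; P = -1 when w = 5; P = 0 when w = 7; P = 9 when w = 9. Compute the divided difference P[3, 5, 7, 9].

P[3,5] = (-1 - (-9)) / (5 - 3) = 4
P[5,7] = (0 - (-1)) / (7 - 5) = 1/2
P[7,9] = (9 - 0) / (9 - 7) = 9/2
P[3,5,7] = (1/2 - 4) / (7 - 3) = -7/8
P[5,7,9] = (9/2 - 1/2) / (9 - 5) = 1
P[3,5,7,9] = (1 - (-7/8)) / (9 - 3) = 5/16

5/16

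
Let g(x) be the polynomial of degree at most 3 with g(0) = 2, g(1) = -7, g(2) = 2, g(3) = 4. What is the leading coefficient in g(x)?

-25/6

The leading coefficient equals the top divided difference g[0,1,2,3].
g[0,1] = (-7 - 2) / (1 - 0) = -9
g[1,2] = (2 - (-7)) / (2 - 1) = 9
g[2,3] = (4 - 2) / (3 - 2) = 2
g[0,1,2] = (9 - (-9)) / (2 - 0) = 9
g[1,2,3] = (2 - 9) / (3 - 1) = -7/2
g[0,1,2,3] = (-7/2 - 9) / (3 - 0) = -25/6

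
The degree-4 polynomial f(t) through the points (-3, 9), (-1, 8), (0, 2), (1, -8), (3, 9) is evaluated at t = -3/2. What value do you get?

1101/128

Evaluate each Lagrange basis at t = -3/2:
L_0(-3/2) = (-1/2)·(-3/2)·(-5/2)·(-9/2)/[(-2)·(-3)·(-4)·(-6)] = 15/256
L_1(-3/2) = (3/2)·(-3/2)·(-5/2)·(-9/2)/[(2)·(-1)·(-2)·(-4)] = 405/256
L_2(-3/2) = (3/2)·(-1/2)·(-5/2)·(-9/2)/[(3)·(1)·(-1)·(-3)] = -15/16
L_3(-3/2) = (3/2)·(-1/2)·(-3/2)·(-9/2)/[(4)·(2)·(1)·(-2)] = 81/256
L_4(-3/2) = (3/2)·(-1/2)·(-3/2)·(-5/2)/[(6)·(4)·(3)·(2)] = -5/256
Sum: 9·(15/256) + 8·(405/256) + 2·(-15/16) + (-8)·(81/256) + 9·(-5/256) = 1101/128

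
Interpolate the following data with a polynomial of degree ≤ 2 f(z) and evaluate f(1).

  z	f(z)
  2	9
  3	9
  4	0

Using Newton's divided-difference form:
f[2,3] = (9 - 9) / (3 - 2) = 0
f[3,4] = (0 - 9) / (4 - 3) = -9
f[2,3,4] = (-9 - 0) / (4 - 2) = -9/2
f(1) = 9 + 0·(-1) + (-9/2)·(-1)·(-2) = 0

0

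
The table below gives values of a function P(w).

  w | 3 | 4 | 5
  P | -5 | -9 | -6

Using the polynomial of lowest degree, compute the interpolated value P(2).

6

L_0(2) = (-2)·(-3)/[(-1)·(-2)] = 3
L_1(2) = (-1)·(-3)/[(1)·(-1)] = -3
L_2(2) = (-1)·(-2)/[(2)·(1)] = 1
Sum: (-5)·(3) + (-9)·(-3) + (-6)·(1) = 6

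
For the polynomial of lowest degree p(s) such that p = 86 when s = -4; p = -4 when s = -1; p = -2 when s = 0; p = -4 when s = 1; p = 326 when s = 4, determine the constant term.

-2

L_0(s) = (s + 1)s(s - 1)(s - 4) / [480] = (1/480)s^4 - (1/120)s^3 - (1/480)s^2 + (1/120)s
L_1(s) = (s + 4)s(s - 1)(s - 4) / [-30] = -(1/30)s^4 + (1/30)s^3 + (8/15)s^2 - (8/15)s
L_2(s) = (s + 4)(s + 1)(s - 1)(s - 4) / [16] = (1/16)s^4 - (17/16)s^2 + 1
L_3(s) = (s + 4)(s + 1)s(s - 4) / [-30] = -(1/30)s^4 - (1/30)s^3 + (8/15)s^2 + (8/15)s
L_4(s) = (s + 4)(s + 1)s(s - 1) / [480] = (1/480)s^4 + (1/120)s^3 - (1/480)s^2 - (1/120)s
p(s) = 86·L_0 + (-4)·L_1 + (-2)·L_2 + (-4)·L_3 + 326·L_4
Only the constant term is needed; take it from each L_i and combine:
86·(0) + (-4)·(0) + (-2)·(1) + (-4)·(0) + 326·(0) = -2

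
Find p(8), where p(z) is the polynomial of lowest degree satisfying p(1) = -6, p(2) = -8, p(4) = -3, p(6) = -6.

Using Newton's divided-difference form:
p[1,2] = (-8 - (-6)) / (2 - 1) = -2
p[2,4] = (-3 - (-8)) / (4 - 2) = 5/2
p[4,6] = (-6 - (-3)) / (6 - 4) = -3/2
p[1,2,4] = (5/2 - (-2)) / (4 - 1) = 3/2
p[2,4,6] = (-3/2 - 5/2) / (6 - 2) = -1
p[1,2,4,6] = (-1 - 3/2) / (6 - 1) = -1/2
p(8) = -6 + (-2)·(7) + (3/2)·(7)·(6) + (-1/2)·(7)·(6)·(4) = -41

-41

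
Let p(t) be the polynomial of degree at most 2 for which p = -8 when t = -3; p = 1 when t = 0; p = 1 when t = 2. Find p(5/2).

L_0(5/2) = (5/2)·(1/2)/[(-3)·(-5)] = 1/12
L_1(5/2) = (11/2)·(1/2)/[(3)·(-2)] = -11/24
L_2(5/2) = (11/2)·(5/2)/[(5)·(2)] = 11/8
Sum: (-8)·(1/12) + 1·(-11/24) + 1·(11/8) = 1/4

1/4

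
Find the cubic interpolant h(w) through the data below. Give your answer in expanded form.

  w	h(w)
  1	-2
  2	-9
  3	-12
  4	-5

h(w) = w^3 - 4w^2 - 2w + 3

Build the Lagrange basis polynomials:
L_0(w) = (w - 2)(w - 3)(w - 4) / [-6] = -(1/6)w^3 + (3/2)w^2 - (13/3)w + 4
L_1(w) = (w - 1)(w - 3)(w - 4) / [2] = (1/2)w^3 - 4w^2 + (19/2)w - 6
L_2(w) = (w - 1)(w - 2)(w - 4) / [-2] = -(1/2)w^3 + (7/2)w^2 - 7w + 4
L_3(w) = (w - 1)(w - 2)(w - 3) / [6] = (1/6)w^3 - w^2 + (11/6)w - 1
h(w) = (-2)·L_0 + (-9)·L_1 + (-12)·L_2 + (-5)·L_3
  (-2)·L_0(w) = (1/3)w^3 - 3w^2 + (26/3)w - 8
  (-9)·L_1(w) = -(9/2)w^3 + 36w^2 - (171/2)w + 54
  (-12)·L_2(w) = 6w^3 - 42w^2 + 84w - 48
  (-5)·L_3(w) = -(5/6)w^3 + 5w^2 - (55/6)w + 5
Adding term by term: w^3 - 4w^2 - 2w + 3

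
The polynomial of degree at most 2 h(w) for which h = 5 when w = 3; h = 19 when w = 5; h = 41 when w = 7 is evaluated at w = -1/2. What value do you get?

-1/4

L_0(-1/2) = (-11/2)·(-15/2)/[(-2)·(-4)] = 165/32
L_1(-1/2) = (-7/2)·(-15/2)/[(2)·(-2)] = -105/16
L_2(-1/2) = (-7/2)·(-11/2)/[(4)·(2)] = 77/32
Sum: 5·(165/32) + 19·(-105/16) + 41·(77/32) = -1/4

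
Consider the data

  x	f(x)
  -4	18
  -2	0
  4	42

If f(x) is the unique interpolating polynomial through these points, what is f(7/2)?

Using Newton's divided-difference form:
f[-4,-2] = (0 - 18) / (-2 - (-4)) = -9
f[-2,4] = (42 - 0) / (4 - (-2)) = 7
f[-4,-2,4] = (7 - (-9)) / (4 - (-4)) = 2
f(7/2) = 18 + (-9)·(15/2) + 2·(15/2)·(11/2) = 33

33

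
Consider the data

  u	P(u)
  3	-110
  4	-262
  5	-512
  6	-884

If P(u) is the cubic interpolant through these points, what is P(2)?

-32

Using Newton's divided-difference form:
P[3,4] = (-262 - (-110)) / (4 - 3) = -152
P[4,5] = (-512 - (-262)) / (5 - 4) = -250
P[5,6] = (-884 - (-512)) / (6 - 5) = -372
P[3,4,5] = (-250 - (-152)) / (5 - 3) = -49
P[4,5,6] = (-372 - (-250)) / (6 - 4) = -61
P[3,4,5,6] = (-61 - (-49)) / (6 - 3) = -4
P(2) = -110 + (-152)·(-1) + (-49)·(-1)·(-2) + (-4)·(-1)·(-2)·(-3) = -32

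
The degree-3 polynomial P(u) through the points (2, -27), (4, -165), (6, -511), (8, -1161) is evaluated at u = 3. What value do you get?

-76

Evaluate each Lagrange basis at u = 3:
L_0(3) = (-1)·(-3)·(-5)/[(-2)·(-4)·(-6)] = 5/16
L_1(3) = (1)·(-3)·(-5)/[(2)·(-2)·(-4)] = 15/16
L_2(3) = (1)·(-1)·(-5)/[(4)·(2)·(-2)] = -5/16
L_3(3) = (1)·(-1)·(-3)/[(6)·(4)·(2)] = 1/16
Sum: (-27)·(5/16) + (-165)·(15/16) + (-511)·(-5/16) + (-1161)·(1/16) = -76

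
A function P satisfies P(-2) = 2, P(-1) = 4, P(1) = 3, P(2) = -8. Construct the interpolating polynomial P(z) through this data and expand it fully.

P(z) = -(2/3)z^3 - (13/6)z^2 + (1/6)z + 17/3

L_0(z) = (z + 1)(z - 1)(z - 2) / [-12] = -(1/12)z^3 + (1/6)z^2 + (1/12)z - 1/6
L_1(z) = (z + 2)(z - 1)(z - 2) / [6] = (1/6)z^3 - (1/6)z^2 - (2/3)z + 2/3
L_2(z) = (z + 2)(z + 1)(z - 2) / [-6] = -(1/6)z^3 - (1/6)z^2 + (2/3)z + 2/3
L_3(z) = (z + 2)(z + 1)(z - 1) / [12] = (1/12)z^3 + (1/6)z^2 - (1/12)z - 1/6
P(z) = 2·L_0 + 4·L_1 + 3·L_2 + (-8)·L_3
  2·L_0(z) = -(1/6)z^3 + (1/3)z^2 + (1/6)z - 1/3
  4·L_1(z) = (2/3)z^3 - (2/3)z^2 - (8/3)z + 8/3
  3·L_2(z) = -(1/2)z^3 - (1/2)z^2 + 2z + 2
  (-8)·L_3(z) = -(2/3)z^3 - (4/3)z^2 + (2/3)z + 4/3
Adding term by term: -(2/3)z^3 - (13/6)z^2 + (1/6)z + 17/3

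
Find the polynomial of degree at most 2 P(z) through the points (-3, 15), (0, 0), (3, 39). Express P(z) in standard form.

Newton's divided differences:
P[-3,0] = (0 - 15) / (0 - (-3)) = -5
P[0,3] = (39 - 0) / (3 - 0) = 13
P[-3,0,3] = (13 - (-5)) / (3 - (-3)) = 3
P(z) = 15 + (-5)·(z + 3) + 3·(z + 3)z
Expanding: P(z) = 3z^2 + 4z

P(z) = 3z^2 + 4z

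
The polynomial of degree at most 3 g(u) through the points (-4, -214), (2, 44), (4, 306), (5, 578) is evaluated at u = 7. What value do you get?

1524

Evaluate each Lagrange basis at u = 7:
L_0(7) = (5)·(3)·(2)/[(-6)·(-8)·(-9)] = -5/72
L_1(7) = (11)·(3)·(2)/[(6)·(-2)·(-3)] = 11/6
L_2(7) = (11)·(5)·(2)/[(8)·(2)·(-1)] = -55/8
L_3(7) = (11)·(5)·(3)/[(9)·(3)·(1)] = 55/9
Sum: (-214)·(-5/72) + 44·(11/6) + 306·(-55/8) + 578·(55/9) = 1524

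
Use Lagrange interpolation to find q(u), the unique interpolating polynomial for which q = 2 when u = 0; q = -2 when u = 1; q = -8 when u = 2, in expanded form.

q(u) = -u^2 - 3u + 2

Build the Lagrange basis polynomials:
L_0(u) = (u - 1)(u - 2) / [2] = (1/2)u^2 - (3/2)u + 1
L_1(u) = u(u - 2) / [-1] = -u^2 + 2u
L_2(u) = u(u - 1) / [2] = (1/2)u^2 - (1/2)u
q(u) = 2·L_0 + (-2)·L_1 + (-8)·L_2
  2·L_0(u) = u^2 - 3u + 2
  (-2)·L_1(u) = 2u^2 - 4u
  (-8)·L_2(u) = -4u^2 + 4u
Adding term by term: -u^2 - 3u + 2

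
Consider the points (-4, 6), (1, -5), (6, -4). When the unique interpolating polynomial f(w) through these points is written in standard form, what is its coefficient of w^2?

The leading coefficient equals the top divided difference f[-4,1,6].
f[-4,1] = (-5 - 6) / (1 - (-4)) = -11/5
f[1,6] = (-4 - (-5)) / (6 - 1) = 1/5
f[-4,1,6] = (1/5 - (-11/5)) / (6 - (-4)) = 6/25

6/25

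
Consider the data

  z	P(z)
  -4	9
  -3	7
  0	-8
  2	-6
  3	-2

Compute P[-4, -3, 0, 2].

13/40

P[-4,-3] = (7 - 9) / (-3 - (-4)) = -2
P[-3,0] = (-8 - 7) / (0 - (-3)) = -5
P[0,2] = (-6 - (-8)) / (2 - 0) = 1
P[-4,-3,0] = (-5 - (-2)) / (0 - (-4)) = -3/4
P[-3,0,2] = (1 - (-5)) / (2 - (-3)) = 6/5
P[-4,-3,0,2] = (6/5 - (-3/4)) / (2 - (-4)) = 13/40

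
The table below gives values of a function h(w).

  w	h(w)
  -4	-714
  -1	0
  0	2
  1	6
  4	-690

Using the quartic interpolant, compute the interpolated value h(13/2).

L_0(13/2) = (15/2)·(13/2)·(11/2)·(5/2)/[(-3)·(-4)·(-5)·(-8)] = 715/512
L_1(13/2) = (21/2)·(13/2)·(11/2)·(5/2)/[(3)·(-1)·(-2)·(-5)] = -1001/32
L_2(13/2) = (21/2)·(15/2)·(11/2)·(5/2)/[(4)·(1)·(-1)·(-4)] = 17325/256
L_3(13/2) = (21/2)·(15/2)·(13/2)·(5/2)/[(5)·(2)·(1)·(-3)] = -1365/32
L_4(13/2) = (21/2)·(15/2)·(13/2)·(11/2)/[(8)·(5)·(4)·(3)] = 3003/512
Sum: (-714)·(715/512) + 0 + 2·(17325/256) + 6·(-1365/32) + (-690)·(3003/512) = -82635/16

-82635/16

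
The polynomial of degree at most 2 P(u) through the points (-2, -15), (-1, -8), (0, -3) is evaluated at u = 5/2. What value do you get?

3/4

Evaluate each Lagrange basis at u = 5/2:
L_0(5/2) = (7/2)·(5/2)/[(-1)·(-2)] = 35/8
L_1(5/2) = (9/2)·(5/2)/[(1)·(-1)] = -45/4
L_2(5/2) = (9/2)·(7/2)/[(2)·(1)] = 63/8
Sum: (-15)·(35/8) + (-8)·(-45/4) + (-3)·(63/8) = 3/4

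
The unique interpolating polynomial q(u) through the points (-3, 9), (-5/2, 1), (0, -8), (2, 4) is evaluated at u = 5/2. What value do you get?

43/6

Using Newton's divided-difference form:
q[-3,-5/2] = (1 - 9) / (-5/2 - (-3)) = -16
q[-5/2,0] = (-8 - 1) / (0 - (-5/2)) = -18/5
q[0,2] = (4 - (-8)) / (2 - 0) = 6
q[-3,-5/2,0] = (-18/5 - (-16)) / (0 - (-3)) = 62/15
q[-5/2,0,2] = (6 - (-18/5)) / (2 - (-5/2)) = 32/15
q[-3,-5/2,0,2] = (32/15 - 62/15) / (2 - (-3)) = -2/5
q(5/2) = 9 + (-16)·(11/2) + (62/15)·(11/2)·(5) + (-2/5)·(11/2)·(5)·(5/2) = 43/6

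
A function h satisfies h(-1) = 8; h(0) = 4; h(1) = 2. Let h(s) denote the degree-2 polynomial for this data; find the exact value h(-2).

14

L_0(-2) = (-2)·(-3)/[(-1)·(-2)] = 3
L_1(-2) = (-1)·(-3)/[(1)·(-1)] = -3
L_2(-2) = (-1)·(-2)/[(2)·(1)] = 1
Sum: 8·(3) + 4·(-3) + 2·(1) = 14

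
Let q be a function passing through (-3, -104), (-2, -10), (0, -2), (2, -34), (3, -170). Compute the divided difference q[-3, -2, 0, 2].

q[-3,-2] = (-10 - (-104)) / (-2 - (-3)) = 94
q[-2,0] = (-2 - (-10)) / (0 - (-2)) = 4
q[0,2] = (-34 - (-2)) / (2 - 0) = -16
q[-3,-2,0] = (4 - 94) / (0 - (-3)) = -30
q[-2,0,2] = (-16 - 4) / (2 - (-2)) = -5
q[-3,-2,0,2] = (-5 - (-30)) / (2 - (-3)) = 5

5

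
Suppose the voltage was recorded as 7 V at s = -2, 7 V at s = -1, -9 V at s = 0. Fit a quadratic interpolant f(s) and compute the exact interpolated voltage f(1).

L_0(1) = (2)·(1)/[(-1)·(-2)] = 1
L_1(1) = (3)·(1)/[(1)·(-1)] = -3
L_2(1) = (3)·(2)/[(2)·(1)] = 3
Sum: 7·(1) + 7·(-3) + (-9)·(3) = -41

-41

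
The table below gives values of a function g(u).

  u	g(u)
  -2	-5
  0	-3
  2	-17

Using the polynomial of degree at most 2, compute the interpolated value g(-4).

-23

Using Newton's divided-difference form:
g[-2,0] = (-3 - (-5)) / (0 - (-2)) = 1
g[0,2] = (-17 - (-3)) / (2 - 0) = -7
g[-2,0,2] = (-7 - 1) / (2 - (-2)) = -2
g(-4) = -5 + 1·(-2) + (-2)·(-2)·(-4) = -23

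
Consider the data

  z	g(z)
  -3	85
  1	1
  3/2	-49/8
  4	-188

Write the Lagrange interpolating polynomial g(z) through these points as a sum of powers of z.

g(z) = -3z^3 + 4

L_0(z) = (z - 1)(z - 3/2)(z - 4) / [-126] = -(1/126)z^3 + (13/252)z^2 - (23/252)z + 1/21
L_1(z) = (z + 3)(z - 3/2)(z - 4) / [6] = (1/6)z^3 - (5/12)z^2 - (7/4)z + 3
L_2(z) = (z + 3)(z - 1)(z - 4) / [-45/8] = -(8/45)z^3 + (16/45)z^2 + (88/45)z - 32/15
L_3(z) = (z + 3)(z - 1)(z - 3/2) / [105/2] = (2/105)z^3 + (1/105)z^2 - (4/35)z + 3/35
g(z) = 85·L_0 + 1·L_1 + (-49/8)·L_2 + (-188)·L_3
  85·L_0(z) = -(85/126)z^3 + (1105/252)z^2 - (1955/252)z + 85/21
  1·L_1(z) = (1/6)z^3 - (5/12)z^2 - (7/4)z + 3
  (-49/8)·L_2(z) = (49/45)z^3 - (98/45)z^2 - (539/45)z + 196/15
  (-188)·L_3(z) = -(376/105)z^3 - (188/105)z^2 + (752/35)z - 564/35
Adding term by term: -3z^3 + 4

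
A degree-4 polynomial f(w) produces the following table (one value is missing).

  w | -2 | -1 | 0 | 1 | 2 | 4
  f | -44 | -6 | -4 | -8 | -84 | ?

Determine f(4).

-1196

The 5 known values determine f uniquely (degree ≤ 4).
Evaluate each Lagrange basis at w = 4:
L_0(4) = (5)·(4)·(3)·(2)/[(-1)·(-2)·(-3)·(-4)] = 5
L_1(4) = (6)·(4)·(3)·(2)/[(1)·(-1)·(-2)·(-3)] = -24
L_2(4) = (6)·(5)·(3)·(2)/[(2)·(1)·(-1)·(-2)] = 45
L_3(4) = (6)·(5)·(4)·(2)/[(3)·(2)·(1)·(-1)] = -40
L_4(4) = (6)·(5)·(4)·(3)/[(4)·(3)·(2)·(1)] = 15
Sum: (-44)·(5) + (-6)·(-24) + (-4)·(45) + (-8)·(-40) + (-84)·(15) = -1196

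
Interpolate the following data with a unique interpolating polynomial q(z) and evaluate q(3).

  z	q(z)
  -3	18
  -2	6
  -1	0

L_0(3) = (5)·(4)/[(-1)·(-2)] = 10
L_1(3) = (6)·(4)/[(1)·(-1)] = -24
L_2(3) = (6)·(5)/[(2)·(1)] = 15
Sum: 18·(10) + 6·(-24) + 0 = 36

36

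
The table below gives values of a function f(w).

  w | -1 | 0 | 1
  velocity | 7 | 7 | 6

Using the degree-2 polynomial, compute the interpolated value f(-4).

Evaluate each Lagrange basis at w = -4:
L_0(-4) = (-4)·(-5)/[(-1)·(-2)] = 10
L_1(-4) = (-3)·(-5)/[(1)·(-1)] = -15
L_2(-4) = (-3)·(-4)/[(2)·(1)] = 6
Sum: 7·(10) + 7·(-15) + 6·(6) = 1

1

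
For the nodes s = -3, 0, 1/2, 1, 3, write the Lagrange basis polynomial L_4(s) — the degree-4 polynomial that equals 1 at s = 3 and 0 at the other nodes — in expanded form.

L_4(s) = (1/90)s^4 + (1/60)s^3 - (2/45)s^2 + (1/60)s

L_4(s) = (s + 3)s(s - 1/2)(s - 1) / [(6)·(3)·(5/2)·(2)]
       = (s^4 + (3/2)s^3 - 4s^2 + (3/2)s) / (90)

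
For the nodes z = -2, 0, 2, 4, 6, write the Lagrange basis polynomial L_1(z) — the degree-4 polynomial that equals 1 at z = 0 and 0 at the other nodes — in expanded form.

L_1(z) = -(1/96)z^4 + (5/48)z^3 - (5/24)z^2 - (5/12)z + 1

L_1(z) = (z + 2)(z - 2)(z - 4)(z - 6) / [(2)·(-2)·(-4)·(-6)]
       = (z^4 - 10z^3 + 20z^2 + 40z - 96) / (-96)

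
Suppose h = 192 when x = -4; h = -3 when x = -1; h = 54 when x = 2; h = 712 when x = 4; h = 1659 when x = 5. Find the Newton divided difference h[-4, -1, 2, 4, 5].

2

h[-4,-1] = (-3 - 192) / (-1 - (-4)) = -65
h[-1,2] = (54 - (-3)) / (2 - (-1)) = 19
h[2,4] = (712 - 54) / (4 - 2) = 329
h[4,5] = (1659 - 712) / (5 - 4) = 947
h[-4,-1,2] = (19 - (-65)) / (2 - (-4)) = 14
h[-1,2,4] = (329 - 19) / (4 - (-1)) = 62
h[2,4,5] = (947 - 329) / (5 - 2) = 206
h[-4,-1,2,4] = (62 - 14) / (4 - (-4)) = 6
h[-1,2,4,5] = (206 - 62) / (5 - (-1)) = 24
h[-4,-1,2,4,5] = (24 - 6) / (5 - (-4)) = 2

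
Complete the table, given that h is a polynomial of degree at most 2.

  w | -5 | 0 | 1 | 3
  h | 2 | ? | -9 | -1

The 3 known values determine h uniquely (degree ≤ 2).
L_0(0) = (-1)·(-3)/[(-6)·(-8)] = 1/16
L_1(0) = (5)·(-3)/[(6)·(-2)] = 5/4
L_2(0) = (5)·(-1)/[(8)·(2)] = -5/16
Sum: 2·(1/16) + (-9)·(5/4) + (-1)·(-5/16) = -173/16

-173/16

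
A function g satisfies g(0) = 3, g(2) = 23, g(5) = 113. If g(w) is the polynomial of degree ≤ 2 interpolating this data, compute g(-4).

59

Evaluate each Lagrange basis at w = -4:
L_0(-4) = (-6)·(-9)/[(-2)·(-5)] = 27/5
L_1(-4) = (-4)·(-9)/[(2)·(-3)] = -6
L_2(-4) = (-4)·(-6)/[(5)·(3)] = 8/5
Sum: 3·(27/5) + 23·(-6) + 113·(8/5) = 59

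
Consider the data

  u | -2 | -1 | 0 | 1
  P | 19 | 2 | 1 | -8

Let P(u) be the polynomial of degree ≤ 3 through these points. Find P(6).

Using Newton's divided-difference form:
P[-2,-1] = (2 - 19) / (-1 - (-2)) = -17
P[-1,0] = (1 - 2) / (0 - (-1)) = -1
P[0,1] = (-8 - 1) / (1 - 0) = -9
P[-2,-1,0] = (-1 - (-17)) / (0 - (-2)) = 8
P[-1,0,1] = (-9 - (-1)) / (1 - (-1)) = -4
P[-2,-1,0,1] = (-4 - 8) / (1 - (-2)) = -4
P(6) = 19 + (-17)·(8) + 8·(8)·(7) + (-4)·(8)·(7)·(6) = -1013

-1013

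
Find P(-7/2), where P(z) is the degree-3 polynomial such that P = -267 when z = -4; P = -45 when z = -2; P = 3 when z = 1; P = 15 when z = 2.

L_0(-7/2) = (-3/2)·(-9/2)·(-11/2)/[(-2)·(-5)·(-6)] = 99/160
L_1(-7/2) = (1/2)·(-9/2)·(-11/2)/[(2)·(-3)·(-4)] = 33/64
L_2(-7/2) = (1/2)·(-3/2)·(-11/2)/[(5)·(3)·(-1)] = -11/40
L_3(-7/2) = (1/2)·(-3/2)·(-9/2)/[(6)·(4)·(1)] = 9/64
Sum: (-267)·(99/160) + (-45)·(33/64) + 3·(-11/40) + 15·(9/64) = -1497/8

-1497/8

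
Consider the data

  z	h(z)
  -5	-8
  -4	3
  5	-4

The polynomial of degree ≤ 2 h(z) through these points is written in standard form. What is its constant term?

211/9

L_0(z) = (z + 4)(z - 5) / [10] = (1/10)z^2 - (1/10)z - 2
L_1(z) = (z + 5)(z - 5) / [-9] = -(1/9)z^2 + 25/9
L_2(z) = (z + 5)(z + 4) / [90] = (1/90)z^2 + (1/10)z + 2/9
h(z) = (-8)·L_0 + 3·L_1 + (-4)·L_2
Only the constant term is needed; take it from each L_i and combine:
(-8)·(-2) + 3·(25/9) + (-4)·(2/9) = 211/9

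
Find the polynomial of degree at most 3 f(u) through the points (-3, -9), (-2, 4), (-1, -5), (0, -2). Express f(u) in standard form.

Build the Lagrange basis polynomials:
L_0(u) = (u + 2)(u + 1)u / [-6] = -(1/6)u^3 - (1/2)u^2 - (1/3)u
L_1(u) = (u + 3)(u + 1)u / [2] = (1/2)u^3 + 2u^2 + (3/2)u
L_2(u) = (u + 3)(u + 2)u / [-2] = -(1/2)u^3 - (5/2)u^2 - 3u
L_3(u) = (u + 3)(u + 2)(u + 1) / [6] = (1/6)u^3 + u^2 + (11/6)u + 1
f(u) = (-9)·L_0 + 4·L_1 + (-5)·L_2 + (-2)·L_3
  (-9)·L_0(u) = (3/2)u^3 + (9/2)u^2 + 3u
  4·L_1(u) = 2u^3 + 8u^2 + 6u
  (-5)·L_2(u) = (5/2)u^3 + (25/2)u^2 + 15u
  (-2)·L_3(u) = -(1/3)u^3 - 2u^2 - (11/3)u - 2
Adding term by term: (17/3)u^3 + 23u^2 + (61/3)u - 2

f(u) = (17/3)u^3 + 23u^2 + (61/3)u - 2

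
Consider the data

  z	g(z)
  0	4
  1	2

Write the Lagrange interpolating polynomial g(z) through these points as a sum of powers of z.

g(z) = -2z + 4

L_0(z) = (z - 1) / [-1] = -z + 1
L_1(z) = z / [1] = z
g(z) = 4·L_0 + 2·L_1
  4·L_0(z) = -4z + 4
  2·L_1(z) = 2z
Adding term by term: -2z + 4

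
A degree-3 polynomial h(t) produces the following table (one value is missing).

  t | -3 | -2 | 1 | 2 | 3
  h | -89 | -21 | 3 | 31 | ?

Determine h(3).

The 4 known values determine h uniquely (degree ≤ 3).
L_0(3) = (5)·(2)·(1)/[(-1)·(-4)·(-5)] = -1/2
L_1(3) = (6)·(2)·(1)/[(1)·(-3)·(-4)] = 1
L_2(3) = (6)·(5)·(1)/[(4)·(3)·(-1)] = -5/2
L_3(3) = (6)·(5)·(2)/[(5)·(4)·(1)] = 3
Sum: (-89)·(-1/2) + (-21)·(1) + 3·(-5/2) + 31·(3) = 109

109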